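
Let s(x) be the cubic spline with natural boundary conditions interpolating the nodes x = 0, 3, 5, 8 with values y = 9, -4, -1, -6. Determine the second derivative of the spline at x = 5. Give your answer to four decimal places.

Put M_i = s'' at the i-th knot. Here h = (3, 2, 3) and Δ = (-13/3, 3/2, -5/3), so the interior equations h_(i-1)·M_(i-1) + 2(h_(i-1)+h_i)·M_i + h_i·M_(i+1) = 6(Δ_i − Δ_(i-1)) read
  3·M_0 + 10·M_1 + 2·M_2 = 6(Δ_1 - Δ_0) = 35
  2·M_1 + 10·M_2 + 3·M_3 = 6(Δ_2 - Δ_1) = -19
Natural end conditions: M_0 = M_3 = 0.
Solving the tridiagonal system: M_0 = 0, M_1 = 97/24, M_2 = -65/24, M_3 = 0.

-2.7083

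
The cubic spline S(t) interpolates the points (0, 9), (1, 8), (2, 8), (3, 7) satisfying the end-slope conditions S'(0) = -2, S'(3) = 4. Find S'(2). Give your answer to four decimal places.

-1.8000

Write σ_i for S''(x_i). With h_i = 1, 1, 1 and divided differences Δ_i = -1, 0, -1, the continuity of S' gives the tridiagonal system
  1·σ_0 + 4·σ_1 + 1·σ_2 = 6(Δ_1 - Δ_0) = 6
  1·σ_1 + 4·σ_2 + 1·σ_3 = 6(Δ_2 - Δ_1) = -6
Clamped end conditions give two more equations: 2h_0·σ_0 + h_0·σ_1 = 6(Δ_0 - S'(0)) = 6 and h_2·σ_2 + 2h_2·σ_3 = 6(S'(3) - Δ_2) = 30.
Solving the tridiagonal system: σ_0 = 8/5, σ_1 = 14/5, σ_2 = -34/5, σ_3 = 92/5.
On [2, 3], S'(t) = b_2 + 2c_2·(t - 2) + 3d_2·(t - 2)² with b_2 = Δ_2 - h_2(2σ_2 + σ_3)/6 = -9/5, c_2 = σ_2/2 = -17/5, d_2 = (σ_3 - σ_2)/(6h_2) = 21/5. So S'(2) = -9/5.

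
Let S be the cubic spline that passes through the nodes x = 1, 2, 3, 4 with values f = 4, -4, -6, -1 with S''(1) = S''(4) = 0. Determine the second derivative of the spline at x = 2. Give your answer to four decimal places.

6.8000

Write M_i for S''(x_i). With h_i = 1, 1, 1 and divided differences Δ_i = -8, -2, 5, the continuity of S' gives the tridiagonal system
  1·M_0 + 4·M_1 + 1·M_2 = 6(Δ_1 - Δ_0) = 36
  1·M_1 + 4·M_2 + 1·M_3 = 6(Δ_2 - Δ_1) = 42
Natural end conditions: M_0 = M_3 = 0.
Hence M_0 = 0, M_1 = 34/5, M_2 = 44/5, M_3 = 0.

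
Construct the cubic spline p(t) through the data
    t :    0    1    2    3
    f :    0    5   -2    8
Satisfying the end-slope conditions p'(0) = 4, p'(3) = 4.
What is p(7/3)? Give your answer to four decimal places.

0.5926

Write M_i for p''(x_i). With h_i = 1, 1, 1 and divided differences Δ_i = 5, -7, 10, the continuity of p' gives the tridiagonal system
  1·M_0 + 4·M_1 + 1·M_2 = 6(Δ_1 - Δ_0) = -72
  1·M_1 + 4·M_2 + 1·M_3 = 6(Δ_2 - Δ_1) = 102
Clamped end conditions give two more equations: 2h_0·M_0 + h_0·M_1 = 6(Δ_0 - p'(0)) = 6 and h_2·M_2 + 2h_2·M_3 = 6(p'(3) - Δ_2) = -36.
Solving the tridiagonal system: M_0 = 20, M_1 = -34, M_2 = 44, M_3 = -40.
On [2, 3], p(t) = -2 + 2·(t - 2) + 22·(t - 2)² - 14·(t - 2)³.
With (t - 2) = 1/3: p(7/3) = 16/27.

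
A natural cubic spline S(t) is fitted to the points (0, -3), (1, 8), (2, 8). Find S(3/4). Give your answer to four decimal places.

6.1523

Let M_i = S''(x_i). Step sizes h_i = 1, 1; slopes of the chords Δ_i = (y_(i+1) - y_i)/h_i = 11, 0.
  1·M_0 + 4·M_1 + 1·M_2 = 6(Δ_1 - Δ_0) = -66
Natural end conditions: M_0 = M_2 = 0.
Hence M_0 = 0, M_1 = -33/2, M_2 = 0.
On [0, 1], S(t) = -3 + 55/4·t + 0·t² - 11/4·t³.
With t = 3/4: S(3/4) = 1575/256.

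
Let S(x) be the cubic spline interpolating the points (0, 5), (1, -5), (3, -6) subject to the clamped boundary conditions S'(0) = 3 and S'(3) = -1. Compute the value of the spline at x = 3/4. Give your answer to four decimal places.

-1.7383

Let m_i = S''(x_i). Step sizes h_i = 1, 2; slopes of the chords Δ_i = (y_(i+1) - y_i)/h_i = -10, -1/2.
  1·m_0 + 6·m_1 + 2·m_2 = 6(Δ_1 - Δ_0) = 57
Clamped end conditions give two more equations: 2h_0·m_0 + h_0·m_1 = 6(Δ_0 - S'(0)) = -78 and h_1·m_1 + 2h_1·m_2 = 6(S'(3) - Δ_1) = -3.
Solving: m_0 = -299/6, m_1 = 65/3, m_2 = -139/12.
On [0, 1], S(x) = 5 + 3·x - 299/12·x² + 143/12·x³.
With x = 3/4: S(3/4) = -445/256.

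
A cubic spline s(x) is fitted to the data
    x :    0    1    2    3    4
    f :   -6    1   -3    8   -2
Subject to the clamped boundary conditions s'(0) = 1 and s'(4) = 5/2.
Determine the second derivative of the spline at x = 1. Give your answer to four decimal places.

With m_i denoting the second derivative at x_i, h_i = 1, 1, 1, 1, and Δ_i = (y_(i+1) − y_i)/h_i = 7, -4, 11, -10:
  1·m_0 + 4·m_1 + 1·m_2 = 6(Δ_1 - Δ_0) = -66
  1·m_1 + 4·m_2 + 1·m_3 = 6(Δ_2 - Δ_1) = 90
  1·m_2 + 4·m_3 + 1·m_4 = 6(Δ_3 - Δ_2) = -126
Clamped end conditions give two more equations: 2h_0·m_0 + h_0·m_1 = 6(Δ_0 - s'(0)) = 36 and h_3·m_3 + 2h_3·m_4 = 6(s'(4) - Δ_3) = 75.
Forward elimination and back-substitution give m_0 = 2055/56, m_1 = -1047/28, m_2 = 375/8, m_3 = -1683/28, m_4 = 3783/56.

-37.3929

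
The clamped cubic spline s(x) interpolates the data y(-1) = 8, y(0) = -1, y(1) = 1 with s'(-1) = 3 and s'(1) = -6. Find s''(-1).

-57

Let M_i = s''(x_i). Step sizes h_i = 1, 1; slopes of the chords Δ_i = (y_(i+1) - y_i)/h_i = -9, 2.
  1·M_0 + 4·M_1 + 1·M_2 = 6(Δ_1 - Δ_0) = 66
Clamped end conditions give two more equations: 2h_0·M_0 + h_0·M_1 = 6(Δ_0 - s'(-1)) = -72 and h_1·M_1 + 2h_1·M_2 = 6(s'(1) - Δ_1) = -48.
Solving the tridiagonal system: M_0 = -57, M_1 = 42, M_2 = -45.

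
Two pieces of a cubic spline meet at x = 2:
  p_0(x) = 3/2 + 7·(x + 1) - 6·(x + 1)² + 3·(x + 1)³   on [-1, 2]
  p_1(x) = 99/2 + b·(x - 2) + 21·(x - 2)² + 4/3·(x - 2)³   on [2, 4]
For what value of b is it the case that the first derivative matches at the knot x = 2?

52

p_0'(x) = 7 - 12·(x + 1) + 9·(x + 1)², so p_0'(2) = 52. On the right, p_1'(2) = b, so b = 52.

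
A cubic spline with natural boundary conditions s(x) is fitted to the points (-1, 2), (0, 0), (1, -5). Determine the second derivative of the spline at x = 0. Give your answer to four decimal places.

Write M_i for s''(x_i). With h_i = 1, 1 and divided differences Δ_i = -2, -5, the continuity of s' gives the tridiagonal system
  1·M_0 + 4·M_1 + 1·M_2 = 6(Δ_1 - Δ_0) = -18
Natural end conditions: M_0 = M_2 = 0.
Forward elimination and back-substitution give M_0 = 0, M_1 = -9/2, M_2 = 0.

-4.5000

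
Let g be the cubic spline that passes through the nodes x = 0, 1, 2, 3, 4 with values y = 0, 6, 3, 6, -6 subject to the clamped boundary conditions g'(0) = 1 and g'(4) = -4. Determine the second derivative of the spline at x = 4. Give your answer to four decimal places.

Let σ_i = g''(x_i). Step sizes h_i = 1, 1, 1, 1; slopes of the chords Δ_i = (y_(i+1) - y_i)/h_i = 6, -3, 3, -12.
  1·σ_0 + 4·σ_1 + 1·σ_2 = 6(Δ_1 - Δ_0) = -54
  1·σ_1 + 4·σ_2 + 1·σ_3 = 6(Δ_2 - Δ_1) = 36
  1·σ_2 + 4·σ_3 + 1·σ_4 = 6(Δ_3 - Δ_2) = -90
Clamped end conditions give two more equations: 2h_0·σ_0 + h_0·σ_1 = 6(Δ_0 - g'(0)) = 30 and h_3·σ_3 + 2h_3·σ_4 = 6(g'(4) - Δ_3) = 48.
Hence σ_0 = 799/28, σ_1 = -379/14, σ_2 = 103/4, σ_3 = -559/14, σ_4 = 1231/28.

43.9643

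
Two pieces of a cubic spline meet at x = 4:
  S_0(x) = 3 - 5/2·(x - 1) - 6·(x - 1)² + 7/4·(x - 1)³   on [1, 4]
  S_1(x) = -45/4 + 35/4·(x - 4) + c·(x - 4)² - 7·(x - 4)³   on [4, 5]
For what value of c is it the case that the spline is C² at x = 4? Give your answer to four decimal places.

S_0''(x) = -12 + 21/2·(x - 1), so S_0''(4) = 39/2. On the right, S_1''(4) = 2c, so c = 39/4.

9.7500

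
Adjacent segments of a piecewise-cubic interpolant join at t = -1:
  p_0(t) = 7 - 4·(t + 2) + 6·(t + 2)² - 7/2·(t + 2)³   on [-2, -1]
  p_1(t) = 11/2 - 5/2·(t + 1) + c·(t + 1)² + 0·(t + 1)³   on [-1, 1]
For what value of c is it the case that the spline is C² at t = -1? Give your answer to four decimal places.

p_0''(t) = 12 - 21·(t + 2), so p_0''(-1) = -9. On the right, p_1''(-1) = 2c, so c = -9/2.

-4.5000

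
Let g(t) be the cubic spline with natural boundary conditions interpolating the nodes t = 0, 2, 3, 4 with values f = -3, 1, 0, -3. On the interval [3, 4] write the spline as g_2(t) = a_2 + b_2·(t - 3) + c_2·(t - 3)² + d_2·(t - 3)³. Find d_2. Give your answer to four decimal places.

Put M_i = g'' at the i-th knot. Here h = (2, 1, 1) and Δ = (2, -1, -3), so the interior equations h_(i-1)·M_(i-1) + 2(h_(i-1)+h_i)·M_i + h_i·M_(i+1) = 6(Δ_i − Δ_(i-1)) read
  2·M_0 + 6·M_1 + 1·M_2 = 6(Δ_1 - Δ_0) = -18
  1·M_1 + 4·M_2 + 1·M_3 = 6(Δ_2 - Δ_1) = -12
Natural end conditions: M_0 = M_3 = 0.
Solving the tridiagonal system: M_0 = 0, M_1 = -60/23, M_2 = -54/23, M_3 = 0.
On [3, 4], with g_2(t) = a_2 + b_2·(t - 3) + c_2·(t - 3)² + d_2·(t - 3)³: c_2 = M_2/2 = -27/23, d_2 = (M_3 - M_2)/(6h_2) = 9/23, b_2 = Δ_2 - h_2(2M_2 + M_3)/6 = -51/23.

0.3913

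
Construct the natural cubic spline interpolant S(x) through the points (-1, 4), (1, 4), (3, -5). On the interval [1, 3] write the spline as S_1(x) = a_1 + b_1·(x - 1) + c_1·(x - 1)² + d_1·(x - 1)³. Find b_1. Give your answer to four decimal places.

Write m_i for S''(x_i). With h_i = 2, 2 and divided differences Δ_i = 0, -9/2, the continuity of S' gives the tridiagonal system
  2·m_0 + 8·m_1 + 2·m_2 = 6(Δ_1 - Δ_0) = -27
Natural end conditions: m_0 = m_2 = 0.
Hence m_0 = 0, m_1 = -27/8, m_2 = 0.
On [1, 3], with S_1(x) = a_1 + b_1·(x - 1) + c_1·(x - 1)² + d_1·(x - 1)³: c_1 = m_1/2 = -27/16, d_1 = (m_2 - m_1)/(6h_1) = 9/32, b_1 = Δ_1 - h_1(2m_1 + m_2)/6 = -9/4.

-2.2500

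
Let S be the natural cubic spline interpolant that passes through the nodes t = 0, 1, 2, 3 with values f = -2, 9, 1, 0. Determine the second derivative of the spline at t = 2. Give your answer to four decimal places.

Put M_i = S'' at the i-th knot. Here h = (1, 1, 1) and Δ = (11, -8, -1), so the interior equations h_(i-1)·M_(i-1) + 2(h_(i-1)+h_i)·M_i + h_i·M_(i+1) = 6(Δ_i − Δ_(i-1)) read
  1·M_0 + 4·M_1 + 1·M_2 = 6(Δ_1 - Δ_0) = -114
  1·M_1 + 4·M_2 + 1·M_3 = 6(Δ_2 - Δ_1) = 42
Natural end conditions: M_0 = M_3 = 0.
Solving the tridiagonal system: M_0 = 0, M_1 = -166/5, M_2 = 94/5, M_3 = 0.

18.8000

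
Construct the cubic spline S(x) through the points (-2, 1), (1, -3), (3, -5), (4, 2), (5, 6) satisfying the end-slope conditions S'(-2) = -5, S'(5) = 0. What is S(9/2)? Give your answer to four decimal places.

With M_i denoting the second derivative at x_i, h_i = 3, 2, 1, 1, and Δ_i = (y_(i+1) − y_i)/h_i = -4/3, -1, 7, 4:
  3·M_0 + 10·M_1 + 2·M_2 = 6(Δ_1 - Δ_0) = 2
  2·M_1 + 6·M_2 + 1·M_3 = 6(Δ_2 - Δ_1) = 48
  1·M_2 + 4·M_3 + 1·M_4 = 6(Δ_3 - Δ_2) = -18
Clamped end conditions give two more equations: 2h_0·M_0 + h_0·M_1 = 6(Δ_0 - S'(-2)) = 22 and h_3·M_3 + 2h_3·M_4 = 6(S'(5) - Δ_3) = -24.
Hence M_0 = 209/39, M_1 = -44/13, M_2 = 257/26, M_3 = -59/13, M_4 = -253/26.
On [4, 5], S(x) = 2 + 371/52·(x - 4) - 59/26·(x - 4)² - 45/52·(x - 4)³.
With (x - 4) = 1/2: S(9/2) = 2035/416.

4.8918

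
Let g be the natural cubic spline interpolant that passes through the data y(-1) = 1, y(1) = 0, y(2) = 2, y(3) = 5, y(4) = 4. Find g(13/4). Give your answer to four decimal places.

5.1144

With m_i denoting the second derivative at x_i, h_i = 2, 1, 1, 1, and Δ_i = (y_(i+1) − y_i)/h_i = -1/2, 2, 3, -1:
  2·m_0 + 6·m_1 + 1·m_2 = 6(Δ_1 - Δ_0) = 15
  1·m_1 + 4·m_2 + 1·m_3 = 6(Δ_2 - Δ_1) = 6
  1·m_2 + 4·m_3 + 1·m_4 = 6(Δ_3 - Δ_2) = -24
Natural end conditions: m_0 = m_4 = 0.
Forward elimination and back-substitution give m_0 = 0, m_1 = 177/86, m_2 = 114/43, m_3 = -573/86, m_4 = 0.
On [3, 4], g(t) = 5 + 105/86·(t - 3) - 573/172·(t - 3)² + 191/172·(t - 3)³.
With (t - 3) = 1/4: g(13/4) = 56299/11008.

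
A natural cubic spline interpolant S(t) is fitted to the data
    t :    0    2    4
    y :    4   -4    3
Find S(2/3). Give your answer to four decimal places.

0.2222

With M_i denoting the second derivative at x_i, h_i = 2, 2, and Δ_i = (y_(i+1) − y_i)/h_i = -4, 7/2:
  2·M_0 + 8·M_1 + 2·M_2 = 6(Δ_1 - Δ_0) = 45
Natural end conditions: M_0 = M_2 = 0.
Hence M_0 = 0, M_1 = 45/8, M_2 = 0.
On [0, 2], S(t) = 4 - 47/8·t + 0·t² + 15/32·t³.
With t = 2/3: S(2/3) = 2/9.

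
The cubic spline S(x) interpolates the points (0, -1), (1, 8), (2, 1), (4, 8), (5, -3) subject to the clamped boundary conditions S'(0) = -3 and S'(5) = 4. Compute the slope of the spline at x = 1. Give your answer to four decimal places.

3.4414

Put m_i = S'' at the i-th knot. Here h = (1, 1, 2, 1) and Δ = (9, -7, 7/2, -11), so the interior equations h_(i-1)·m_(i-1) + 2(h_(i-1)+h_i)·m_i + h_i·m_(i+1) = 6(Δ_i − Δ_(i-1)) read
  1·m_0 + 4·m_1 + 1·m_2 = 6(Δ_1 - Δ_0) = -96
  1·m_1 + 6·m_2 + 2·m_3 = 6(Δ_2 - Δ_1) = 63
  2·m_2 + 6·m_3 + 1·m_4 = 6(Δ_3 - Δ_2) = -87
Clamped end conditions give two more equations: 2h_0·m_0 + h_0·m_1 = 6(Δ_0 - S'(0)) = 72 and h_3·m_3 + 2h_3·m_4 = 6(S'(5) - Δ_3) = 90.
Hence m_0 = 7567/128, m_1 = -2959/64, m_2 = 3817/128, m_3 = -1115/32, m_4 = 3995/64.
On [1, 2], S'(x) = b_1 + 2c_1·(x - 1) + 3d_1·(x - 1)² with b_1 = Δ_1 - h_1(2m_1 + m_2)/6 = 881/256, c_1 = m_1/2 = -2959/128, d_1 = (m_2 - m_1)/(6h_1) = 3245/256. So S'(1) = 881/256.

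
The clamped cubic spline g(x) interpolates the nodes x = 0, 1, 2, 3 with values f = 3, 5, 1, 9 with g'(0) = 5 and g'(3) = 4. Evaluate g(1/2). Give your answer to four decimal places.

5.0583

Let M_i = g''(x_i). Step sizes h_i = 1, 1, 1; slopes of the chords Δ_i = (y_(i+1) - y_i)/h_i = 2, -4, 8.
  1·M_0 + 4·M_1 + 1·M_2 = 6(Δ_1 - Δ_0) = -36
  1·M_1 + 4·M_2 + 1·M_3 = 6(Δ_2 - Δ_1) = 72
Clamped end conditions give two more equations: 2h_0·M_0 + h_0·M_1 = 6(Δ_0 - g'(0)) = -18 and h_2·M_2 + 2h_2·M_3 = 6(g'(3) - Δ_2) = -24.
Solving: M_0 = -16/15, M_1 = -238/15, M_2 = 428/15, M_3 = -394/15.
On [0, 1], g(x) = 3 + 5·x - 8/15·x² - 37/15·x³.
With x = 1/2: g(1/2) = 607/120.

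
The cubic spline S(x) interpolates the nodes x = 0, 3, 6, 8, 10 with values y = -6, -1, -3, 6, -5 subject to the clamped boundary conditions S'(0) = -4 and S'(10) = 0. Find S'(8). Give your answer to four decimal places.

Write M_i for S''(x_i). With h_i = 3, 3, 2, 2 and divided differences Δ_i = 5/3, -2/3, 9/2, -11/2, the continuity of S' gives the tridiagonal system
  3·M_0 + 12·M_1 + 3·M_2 = 6(Δ_1 - Δ_0) = -14
  3·M_1 + 10·M_2 + 2·M_3 = 6(Δ_2 - Δ_1) = 31
  2·M_2 + 8·M_3 + 2·M_4 = 6(Δ_3 - Δ_2) = -60
Clamped end conditions give two more equations: 2h_0·M_0 + h_0·M_1 = 6(Δ_0 - S'(0)) = 34 and h_3·M_3 + 2h_3·M_4 = 6(S'(10) - Δ_3) = 33.
Forward elimination and back-substitution give M_0 = 286/35, M_1 = -526/105, M_2 = 36/5, M_3 = -909/70, M_4 = 516/35.
On [8, 10], S'(x) = b_3 + 2c_3·(x - 8) + 3d_3·(x - 8)² with b_3 = Δ_3 - h_3(2M_3 + M_4)/6 = -123/70, c_3 = M_3/2 = -909/140, d_3 = (M_4 - M_3)/(6h_3) = 647/280. So S'(8) = -123/70.

-1.7571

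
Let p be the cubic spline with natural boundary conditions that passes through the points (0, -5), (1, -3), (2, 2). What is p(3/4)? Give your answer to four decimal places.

Write m_i for p''(x_i). With h_i = 1, 1 and divided differences Δ_i = 2, 5, the continuity of p' gives the tridiagonal system
  1·m_0 + 4·m_1 + 1·m_2 = 6(Δ_1 - Δ_0) = 18
Natural end conditions: m_0 = m_2 = 0.
Solving: m_0 = 0, m_1 = 9/2, m_2 = 0.
On [0, 1], p(x) = -5 + 5/4·x + 0·x² + 3/4·x³.
With x = 3/4: p(3/4) = -959/256.

-3.7461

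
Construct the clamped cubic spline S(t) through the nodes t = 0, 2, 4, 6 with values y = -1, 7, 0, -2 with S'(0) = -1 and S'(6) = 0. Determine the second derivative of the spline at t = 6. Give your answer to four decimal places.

Write σ_i for S''(x_i). With h_i = 2, 2, 2 and divided differences Δ_i = 4, -7/2, -1, the continuity of S' gives the tridiagonal system
  2·σ_0 + 8·σ_1 + 2·σ_2 = 6(Δ_1 - Δ_0) = -45
  2·σ_1 + 8·σ_2 + 2·σ_3 = 6(Δ_2 - Δ_1) = 15
Clamped end conditions give two more equations: 2h_0·σ_0 + h_0·σ_1 = 6(Δ_0 - S'(0)) = 30 and h_2·σ_2 + 2h_2·σ_3 = 6(S'(6) - Δ_2) = 6.
Forward elimination and back-substitution give σ_0 = 373/30, σ_1 = -148/15, σ_2 = 68/15, σ_3 = -23/30.

-0.7667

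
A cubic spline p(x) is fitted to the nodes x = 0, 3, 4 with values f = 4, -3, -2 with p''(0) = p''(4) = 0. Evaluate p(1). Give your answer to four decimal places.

Let M_i = p''(x_i). Step sizes h_i = 3, 1; slopes of the chords Δ_i = (y_(i+1) - y_i)/h_i = -7/3, 1.
  3·M_0 + 8·M_1 + 1·M_2 = 6(Δ_1 - Δ_0) = 20
Natural end conditions: M_0 = M_2 = 0.
Solving the tridiagonal system: M_0 = 0, M_1 = 5/2, M_2 = 0.
On [0, 3], p(x) = 4 - 43/12·x + 0·x² + 5/36·x³.
With x = 1: p(1) = 5/9.

0.5556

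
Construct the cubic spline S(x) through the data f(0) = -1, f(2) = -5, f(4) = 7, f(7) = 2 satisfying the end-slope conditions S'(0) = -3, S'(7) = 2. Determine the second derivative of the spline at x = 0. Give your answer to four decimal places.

-2.9730

With m_i denoting the second derivative at x_i, h_i = 2, 2, 3, and Δ_i = (y_(i+1) − y_i)/h_i = -2, 6, -5/3:
  2·m_0 + 8·m_1 + 2·m_2 = 6(Δ_1 - Δ_0) = 48
  2·m_1 + 10·m_2 + 3·m_3 = 6(Δ_2 - Δ_1) = -46
Clamped end conditions give two more equations: 2h_0·m_0 + h_0·m_1 = 6(Δ_0 - S'(0)) = 6 and h_2·m_2 + 2h_2·m_3 = 6(S'(7) - Δ_2) = 22.
Solving the tridiagonal system: m_0 = -110/37, m_1 = 331/37, m_2 = -326/37, m_3 = 896/111.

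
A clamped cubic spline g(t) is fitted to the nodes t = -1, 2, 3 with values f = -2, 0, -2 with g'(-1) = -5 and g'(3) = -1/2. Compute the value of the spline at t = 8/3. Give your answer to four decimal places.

-1.4954

With M_i denoting the second derivative at x_i, h_i = 3, 1, and Δ_i = (y_(i+1) − y_i)/h_i = 2/3, -2:
  3·M_0 + 8·M_1 + 1·M_2 = 6(Δ_1 - Δ_0) = -16
Clamped end conditions give two more equations: 2h_0·M_0 + h_0·M_1 = 6(Δ_0 - g'(-1)) = 34 and h_1·M_1 + 2h_1·M_2 = 6(g'(3) - Δ_1) = 9.
Solving: M_0 = 211/24, M_1 = -25/4, M_2 = 61/8.
On [2, 3], g(t) = 0 - 19/16·(t - 2) - 25/8·(t - 2)² + 37/16·(t - 2)³.
With (t - 2) = 2/3: g(8/3) = -323/216.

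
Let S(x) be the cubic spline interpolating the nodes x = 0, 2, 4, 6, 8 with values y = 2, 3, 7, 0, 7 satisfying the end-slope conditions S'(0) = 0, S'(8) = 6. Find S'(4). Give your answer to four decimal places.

With m_i denoting the second derivative at x_i, h_i = 2, 2, 2, 2, and Δ_i = (y_(i+1) − y_i)/h_i = 1/2, 2, -7/2, 7/2:
  2·m_0 + 8·m_1 + 2·m_2 = 6(Δ_1 - Δ_0) = 9
  2·m_1 + 8·m_2 + 2·m_3 = 6(Δ_2 - Δ_1) = -33
  2·m_2 + 8·m_3 + 2·m_4 = 6(Δ_3 - Δ_2) = 42
Clamped end conditions give two more equations: 2h_0·m_0 + h_0·m_1 = 6(Δ_0 - S'(0)) = 3 and h_3·m_3 + 2h_3·m_4 = 6(S'(8) - Δ_3) = 15.
Solving: m_0 = -81/112, m_1 = 165/56, m_2 = -105/16, m_3 = 381/56, m_4 = 39/112.
On [4, 6], S'(x) = b_2 + 2c_2·(x - 4) + 3d_2·(x - 4)² with b_2 = Δ_2 - h_2(2m_2 + m_3)/6 = -39/28, c_2 = m_2/2 = -105/32, d_2 = (m_3 - m_2)/(6h_2) = 499/448. So S'(4) = -39/28.

-1.3929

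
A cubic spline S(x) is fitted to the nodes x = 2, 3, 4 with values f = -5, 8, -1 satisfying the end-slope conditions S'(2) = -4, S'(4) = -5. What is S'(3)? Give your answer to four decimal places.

5.2500

Put σ_i = S'' at the i-th knot. Here h = (1, 1) and Δ = (13, -9), so the interior equations h_(i-1)·σ_(i-1) + 2(h_(i-1)+h_i)·σ_i + h_i·σ_(i+1) = 6(Δ_i − Δ_(i-1)) read
  1·σ_0 + 4·σ_1 + 1·σ_2 = 6(Δ_1 - Δ_0) = -132
Clamped end conditions give two more equations: 2h_0·σ_0 + h_0·σ_1 = 6(Δ_0 - S'(2)) = 102 and h_1·σ_1 + 2h_1·σ_2 = 6(S'(4) - Δ_1) = 24.
Forward elimination and back-substitution give σ_0 = 167/2, σ_1 = -65, σ_2 = 89/2.
On [3, 4], S'(x) = b_1 + 2c_1·(x - 3) + 3d_1·(x - 3)² with b_1 = Δ_1 - h_1(2σ_1 + σ_2)/6 = 21/4, c_1 = σ_1/2 = -65/2, d_1 = (σ_2 - σ_1)/(6h_1) = 73/4. So S'(3) = 21/4.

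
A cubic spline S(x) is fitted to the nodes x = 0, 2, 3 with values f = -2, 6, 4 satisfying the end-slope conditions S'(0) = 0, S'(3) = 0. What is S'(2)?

With σ_i denoting the second derivative at x_i, h_i = 2, 1, and Δ_i = (y_(i+1) − y_i)/h_i = 4, -2:
  2·σ_0 + 6·σ_1 + 1·σ_2 = 6(Δ_1 - Δ_0) = -36
Clamped end conditions give two more equations: 2h_0·σ_0 + h_0·σ_1 = 6(Δ_0 - S'(0)) = 24 and h_1·σ_1 + 2h_1·σ_2 = 6(S'(3) - Δ_1) = 12.
Solving: σ_0 = 12, σ_1 = -12, σ_2 = 12.
On [2, 3], S'(x) = b_1 + 2c_1·(x - 2) + 3d_1·(x - 2)² with b_1 = Δ_1 - h_1(2σ_1 + σ_2)/6 = 0, c_1 = σ_1/2 = -6, d_1 = (σ_2 - σ_1)/(6h_1) = 4. So S'(2) = 0.

0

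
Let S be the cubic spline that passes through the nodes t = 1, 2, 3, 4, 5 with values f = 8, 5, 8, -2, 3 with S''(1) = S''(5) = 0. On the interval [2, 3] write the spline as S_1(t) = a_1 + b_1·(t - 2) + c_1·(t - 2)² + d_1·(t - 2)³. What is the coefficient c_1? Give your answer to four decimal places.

8.4107

Write m_i for S''(x_i). With h_i = 1, 1, 1, 1 and divided differences Δ_i = -3, 3, -10, 5, the continuity of S' gives the tridiagonal system
  1·m_0 + 4·m_1 + 1·m_2 = 6(Δ_1 - Δ_0) = 36
  1·m_1 + 4·m_2 + 1·m_3 = 6(Δ_2 - Δ_1) = -78
  1·m_2 + 4·m_3 + 1·m_4 = 6(Δ_3 - Δ_2) = 90
Natural end conditions: m_0 = m_4 = 0.
Solving the tridiagonal system: m_0 = 0, m_1 = 471/28, m_2 = -219/7, m_3 = 849/28, m_4 = 0.
On [2, 3], with S_1(t) = a_1 + b_1·(t - 2) + c_1·(t - 2)² + d_1·(t - 2)³: c_1 = m_1/2 = 471/56, d_1 = (m_2 - m_1)/(6h_1) = -449/56, b_1 = Δ_1 - h_1(2m_1 + m_2)/6 = 73/28.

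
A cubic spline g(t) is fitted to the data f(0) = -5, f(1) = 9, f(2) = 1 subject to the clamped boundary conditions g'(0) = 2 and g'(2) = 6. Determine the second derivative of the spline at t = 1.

Write M_i for g''(x_i). With h_i = 1, 1 and divided differences Δ_i = 14, -8, the continuity of g' gives the tridiagonal system
  1·M_0 + 4·M_1 + 1·M_2 = 6(Δ_1 - Δ_0) = -132
Clamped end conditions give two more equations: 2h_0·M_0 + h_0·M_1 = 6(Δ_0 - g'(0)) = 72 and h_1·M_1 + 2h_1·M_2 = 6(g'(2) - Δ_1) = 84.
Hence M_0 = 71, M_1 = -70, M_2 = 77.

-70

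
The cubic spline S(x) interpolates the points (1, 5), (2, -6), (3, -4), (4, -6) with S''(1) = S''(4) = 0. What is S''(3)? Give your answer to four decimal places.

Let M_i = S''(x_i). Step sizes h_i = 1, 1, 1; slopes of the chords Δ_i = (y_(i+1) - y_i)/h_i = -11, 2, -2.
  1·M_0 + 4·M_1 + 1·M_2 = 6(Δ_1 - Δ_0) = 78
  1·M_1 + 4·M_2 + 1·M_3 = 6(Δ_2 - Δ_1) = -24
Natural end conditions: M_0 = M_3 = 0.
Solving: M_0 = 0, M_1 = 112/5, M_2 = -58/5, M_3 = 0.

-11.6000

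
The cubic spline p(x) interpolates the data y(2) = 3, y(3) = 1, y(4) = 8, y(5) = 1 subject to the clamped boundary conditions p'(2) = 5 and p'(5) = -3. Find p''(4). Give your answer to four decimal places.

Write M_i for p''(x_i). With h_i = 1, 1, 1 and divided differences Δ_i = -2, 7, -7, the continuity of p' gives the tridiagonal system
  1·M_0 + 4·M_1 + 1·M_2 = 6(Δ_1 - Δ_0) = 54
  1·M_1 + 4·M_2 + 1·M_3 = 6(Δ_2 - Δ_1) = -84
Clamped end conditions give two more equations: 2h_0·M_0 + h_0·M_1 = 6(Δ_0 - p'(2)) = -42 and h_2·M_2 + 2h_2·M_3 = 6(p'(5) - Δ_2) = 24.
Hence M_0 = -554/15, M_1 = 478/15, M_2 = -548/15, M_3 = 454/15.

-36.5333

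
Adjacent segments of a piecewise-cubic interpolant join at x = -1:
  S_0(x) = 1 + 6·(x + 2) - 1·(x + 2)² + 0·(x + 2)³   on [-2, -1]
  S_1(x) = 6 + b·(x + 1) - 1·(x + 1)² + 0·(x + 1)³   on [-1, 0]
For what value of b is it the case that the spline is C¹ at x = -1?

S_0'(x) = 6 - 2·(x + 2) + 0·(x + 2)², so S_0'(-1) = 4. On the right, S_1'(-1) = b, so b = 4.

4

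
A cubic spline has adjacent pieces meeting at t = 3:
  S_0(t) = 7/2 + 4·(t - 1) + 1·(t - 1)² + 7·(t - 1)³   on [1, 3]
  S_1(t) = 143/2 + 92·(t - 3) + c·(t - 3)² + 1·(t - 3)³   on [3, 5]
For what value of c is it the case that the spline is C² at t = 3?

S_0''(t) = 2 + 42·(t - 1), so S_0''(3) = 86. On the right, S_1''(3) = 2c, so c = 43.

43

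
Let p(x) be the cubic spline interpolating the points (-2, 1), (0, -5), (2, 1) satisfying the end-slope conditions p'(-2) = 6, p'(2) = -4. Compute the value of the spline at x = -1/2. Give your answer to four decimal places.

Let m_i = p''(x_i). Step sizes h_i = 2, 2; slopes of the chords Δ_i = (y_(i+1) - y_i)/h_i = -3, 3.
  2·m_0 + 8·m_1 + 2·m_2 = 6(Δ_1 - Δ_0) = 36
Clamped end conditions give two more equations: 2h_0·m_0 + h_0·m_1 = 6(Δ_0 - p'(-2)) = -54 and h_1·m_1 + 2h_1·m_2 = 6(p'(2) - Δ_1) = -42.
Hence m_0 = -41/2, m_1 = 14, m_2 = -35/2.
On [-2, 0], p(x) = 1 + 6·(x + 2) - 41/4·(x + 2)² + 23/8·(x + 2)³.
With (x + 2) = 3/2: p(-1/2) = -215/64.

-3.3594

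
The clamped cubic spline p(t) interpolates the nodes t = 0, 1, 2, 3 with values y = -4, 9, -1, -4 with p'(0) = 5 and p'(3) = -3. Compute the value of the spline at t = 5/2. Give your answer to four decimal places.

With M_i denoting the second derivative at x_i, h_i = 1, 1, 1, and Δ_i = (y_(i+1) − y_i)/h_i = 13, -10, -3:
  1·M_0 + 4·M_1 + 1·M_2 = 6(Δ_1 - Δ_0) = -138
  1·M_1 + 4·M_2 + 1·M_3 = 6(Δ_2 - Δ_1) = 42
Clamped end conditions give two more equations: 2h_0·M_0 + h_0·M_1 = 6(Δ_0 - p'(0)) = 48 and h_2·M_2 + 2h_2·M_3 = 6(p'(3) - Δ_2) = 0.
Forward elimination and back-substitution give M_0 = 766/15, M_1 = -812/15, M_2 = 412/15, M_3 = -206/15.
On [2, 3], p(t) = -1 - 148/15·(t - 2) + 206/15·(t - 2)² - 103/15·(t - 2)³.
With (t - 2) = 1/2: p(5/2) = -403/120.

-3.3583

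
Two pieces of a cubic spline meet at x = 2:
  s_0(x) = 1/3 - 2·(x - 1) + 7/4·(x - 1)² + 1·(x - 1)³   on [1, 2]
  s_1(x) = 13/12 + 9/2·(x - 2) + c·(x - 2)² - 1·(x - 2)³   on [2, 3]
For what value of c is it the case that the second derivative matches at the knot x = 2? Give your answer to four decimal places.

4.7500

s_0''(x) = 7/2 + 6·(x - 1), so s_0''(2) = 19/2. On the right, s_1''(2) = 2c, so c = 19/4.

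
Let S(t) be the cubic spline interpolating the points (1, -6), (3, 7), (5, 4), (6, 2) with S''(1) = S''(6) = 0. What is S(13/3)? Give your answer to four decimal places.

5.8620

With M_i denoting the second derivative at x_i, h_i = 2, 2, 1, and Δ_i = (y_(i+1) − y_i)/h_i = 13/2, -3/2, -2:
  2·M_0 + 8·M_1 + 2·M_2 = 6(Δ_1 - Δ_0) = -48
  2·M_1 + 6·M_2 + 1·M_3 = 6(Δ_2 - Δ_1) = -3
Natural end conditions: M_0 = M_3 = 0.
Solving: M_0 = 0, M_1 = -141/22, M_2 = 18/11, M_3 = 0.
On [3, 5], S(t) = 7 + 49/22·(t - 3) - 141/44·(t - 3)² + 59/88·(t - 3)³.
With (t - 3) = 4/3: S(13/3) = 1741/297.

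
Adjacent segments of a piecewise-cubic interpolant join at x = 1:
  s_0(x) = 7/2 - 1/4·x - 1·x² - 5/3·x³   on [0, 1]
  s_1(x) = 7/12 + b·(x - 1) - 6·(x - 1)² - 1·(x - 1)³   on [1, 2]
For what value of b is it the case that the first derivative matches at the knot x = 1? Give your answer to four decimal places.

s_0'(x) = -1/4 - 2·x - 5·x², so s_0'(1) = -29/4. On the right, s_1'(1) = b, so b = -29/4.

-7.2500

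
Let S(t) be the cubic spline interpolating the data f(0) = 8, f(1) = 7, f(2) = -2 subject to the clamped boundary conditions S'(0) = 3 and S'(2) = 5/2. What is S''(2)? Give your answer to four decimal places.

Write M_i for S''(x_i). With h_i = 1, 1 and divided differences Δ_i = -1, -9, the continuity of S' gives the tridiagonal system
  1·M_0 + 4·M_1 + 1·M_2 = 6(Δ_1 - Δ_0) = -48
Clamped end conditions give two more equations: 2h_0·M_0 + h_0·M_1 = 6(Δ_0 - S'(0)) = -24 and h_1·M_1 + 2h_1·M_2 = 6(S'(2) - Δ_1) = 69.
Solving the tridiagonal system: M_0 = -1/4, M_1 = -47/2, M_2 = 185/4.

46.2500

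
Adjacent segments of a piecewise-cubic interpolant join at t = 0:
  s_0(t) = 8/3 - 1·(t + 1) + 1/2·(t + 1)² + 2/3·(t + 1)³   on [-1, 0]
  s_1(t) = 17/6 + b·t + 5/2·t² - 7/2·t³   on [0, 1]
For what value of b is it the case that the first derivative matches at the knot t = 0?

s_0'(t) = -1 + 1·(t + 1) + 2·(t + 1)², so s_0'(0) = 2. On the right, s_1'(0) = b, so b = 2.

2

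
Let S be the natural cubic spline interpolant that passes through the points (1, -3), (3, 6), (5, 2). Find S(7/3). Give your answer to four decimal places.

4.2037

Put M_i = S'' at the i-th knot. Here h = (2, 2) and Δ = (9/2, -2), so the interior equations h_(i-1)·M_(i-1) + 2(h_(i-1)+h_i)·M_i + h_i·M_(i+1) = 6(Δ_i − Δ_(i-1)) read
  2·M_0 + 8·M_1 + 2·M_2 = 6(Δ_1 - Δ_0) = -39
Natural end conditions: M_0 = M_2 = 0.
Forward elimination and back-substitution give M_0 = 0, M_1 = -39/8, M_2 = 0.
On [1, 3], S(t) = -3 + 49/8·(t - 1) + 0·(t - 1)² - 13/32·(t - 1)³.
With (t - 1) = 4/3: S(7/3) = 227/54.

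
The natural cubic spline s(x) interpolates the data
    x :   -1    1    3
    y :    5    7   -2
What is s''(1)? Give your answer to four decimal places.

Put σ_i = s'' at the i-th knot. Here h = (2, 2) and Δ = (1, -9/2), so the interior equations h_(i-1)·σ_(i-1) + 2(h_(i-1)+h_i)·σ_i + h_i·σ_(i+1) = 6(Δ_i − Δ_(i-1)) read
  2·σ_0 + 8·σ_1 + 2·σ_2 = 6(Δ_1 - Δ_0) = -33
Natural end conditions: σ_0 = σ_2 = 0.
Solving the tridiagonal system: σ_0 = 0, σ_1 = -33/8, σ_2 = 0.

-4.1250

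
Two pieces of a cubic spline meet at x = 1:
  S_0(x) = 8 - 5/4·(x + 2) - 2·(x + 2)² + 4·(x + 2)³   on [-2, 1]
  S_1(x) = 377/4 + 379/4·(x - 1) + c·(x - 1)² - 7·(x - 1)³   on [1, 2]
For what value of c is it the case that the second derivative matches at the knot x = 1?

34

S_0''(x) = -4 + 24·(x + 2), so S_0''(1) = 68. On the right, S_1''(1) = 2c, so c = 34.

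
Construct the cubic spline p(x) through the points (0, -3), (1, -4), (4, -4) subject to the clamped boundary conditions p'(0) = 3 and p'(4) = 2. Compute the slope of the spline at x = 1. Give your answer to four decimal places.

Write m_i for p''(x_i). With h_i = 1, 3 and divided differences Δ_i = -1, 0, the continuity of p' gives the tridiagonal system
  1·m_0 + 8·m_1 + 3·m_2 = 6(Δ_1 - Δ_0) = 6
Clamped end conditions give two more equations: 2h_0·m_0 + h_0·m_1 = 6(Δ_0 - p'(0)) = -24 and h_1·m_1 + 2h_1·m_2 = 6(p'(4) - Δ_1) = 12.
Hence m_0 = -13, m_1 = 2, m_2 = 1.
On [1, 4], p'(x) = b_1 + 2c_1·(x - 1) + 3d_1·(x - 1)² with b_1 = Δ_1 - h_1(2m_1 + m_2)/6 = -5/2, c_1 = m_1/2 = 1, d_1 = (m_2 - m_1)/(6h_1) = -1/18. So p'(1) = -5/2.

-2.5000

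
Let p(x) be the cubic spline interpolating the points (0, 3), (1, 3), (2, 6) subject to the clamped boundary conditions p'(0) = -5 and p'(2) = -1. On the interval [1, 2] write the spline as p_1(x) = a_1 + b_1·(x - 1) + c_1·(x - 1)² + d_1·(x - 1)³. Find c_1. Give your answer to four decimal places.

Put M_i = p'' at the i-th knot. Here h = (1, 1) and Δ = (0, 3), so the interior equations h_(i-1)·M_(i-1) + 2(h_(i-1)+h_i)·M_i + h_i·M_(i+1) = 6(Δ_i − Δ_(i-1)) read
  1·M_0 + 4·M_1 + 1·M_2 = 6(Δ_1 - Δ_0) = 18
Clamped end conditions give two more equations: 2h_0·M_0 + h_0·M_1 = 6(Δ_0 - p'(0)) = 30 and h_1·M_1 + 2h_1·M_2 = 6(p'(2) - Δ_1) = -24.
Solving the tridiagonal system: M_0 = 25/2, M_1 = 5, M_2 = -29/2.
On [1, 2], with p_1(x) = a_1 + b_1·(x - 1) + c_1·(x - 1)² + d_1·(x - 1)³: c_1 = M_1/2 = 5/2, d_1 = (M_2 - M_1)/(6h_1) = -13/4, b_1 = Δ_1 - h_1(2M_1 + M_2)/6 = 15/4.

2.5000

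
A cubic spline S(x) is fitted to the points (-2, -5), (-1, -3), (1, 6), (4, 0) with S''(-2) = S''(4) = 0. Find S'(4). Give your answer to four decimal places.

Write M_i for S''(x_i). With h_i = 1, 2, 3 and divided differences Δ_i = 2, 9/2, -2, the continuity of S' gives the tridiagonal system
  1·M_0 + 6·M_1 + 2·M_2 = 6(Δ_1 - Δ_0) = 15
  2·M_1 + 10·M_2 + 3·M_3 = 6(Δ_2 - Δ_1) = -39
Natural end conditions: M_0 = M_3 = 0.
Solving the tridiagonal system: M_0 = 0, M_1 = 57/14, M_2 = -33/7, M_3 = 0.
On [1, 4], S'(x) = b_2 + 2c_2·(x - 1) + 3d_2·(x - 1)² with b_2 = Δ_2 - h_2(2M_2 + M_3)/6 = 19/7, c_2 = M_2/2 = -33/14, d_2 = (M_3 - M_2)/(6h_2) = 11/42. So S'(4) = -61/14.

-4.3571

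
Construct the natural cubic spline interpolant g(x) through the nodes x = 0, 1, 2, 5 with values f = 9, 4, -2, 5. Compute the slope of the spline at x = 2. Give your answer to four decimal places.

Write m_i for g''(x_i). With h_i = 1, 1, 3 and divided differences Δ_i = -5, -6, 7/3, the continuity of g' gives the tridiagonal system
  1·m_0 + 4·m_1 + 1·m_2 = 6(Δ_1 - Δ_0) = -6
  1·m_1 + 8·m_2 + 3·m_3 = 6(Δ_2 - Δ_1) = 50
Natural end conditions: m_0 = m_3 = 0.
Forward elimination and back-substitution give m_0 = 0, m_1 = -98/31, m_2 = 206/31, m_3 = 0.
On [2, 5], g'(x) = b_2 + 2c_2·(x - 2) + 3d_2·(x - 2)² with b_2 = Δ_2 - h_2(2m_2 + m_3)/6 = -401/93, c_2 = m_2/2 = 103/31, d_2 = (m_3 - m_2)/(6h_2) = -103/279. So g'(2) = -401/93.

-4.3118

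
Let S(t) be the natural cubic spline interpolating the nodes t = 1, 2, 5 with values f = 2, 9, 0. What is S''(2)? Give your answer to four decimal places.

Write M_i for S''(x_i). With h_i = 1, 3 and divided differences Δ_i = 7, -3, the continuity of S' gives the tridiagonal system
  1·M_0 + 8·M_1 + 3·M_2 = 6(Δ_1 - Δ_0) = -60
Natural end conditions: M_0 = M_2 = 0.
Solving: M_0 = 0, M_1 = -15/2, M_2 = 0.

-7.5000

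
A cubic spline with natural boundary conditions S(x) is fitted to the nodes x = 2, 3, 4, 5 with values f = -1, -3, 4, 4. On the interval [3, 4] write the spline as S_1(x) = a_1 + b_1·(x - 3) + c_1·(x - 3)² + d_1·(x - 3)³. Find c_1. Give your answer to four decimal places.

Put m_i = S'' at the i-th knot. Here h = (1, 1, 1) and Δ = (-2, 7, 0), so the interior equations h_(i-1)·m_(i-1) + 2(h_(i-1)+h_i)·m_i + h_i·m_(i+1) = 6(Δ_i − Δ_(i-1)) read
  1·m_0 + 4·m_1 + 1·m_2 = 6(Δ_1 - Δ_0) = 54
  1·m_1 + 4·m_2 + 1·m_3 = 6(Δ_2 - Δ_1) = -42
Natural end conditions: m_0 = m_3 = 0.
Solving: m_0 = 0, m_1 = 86/5, m_2 = -74/5, m_3 = 0.
On [3, 4], with S_1(x) = a_1 + b_1·(x - 3) + c_1·(x - 3)² + d_1·(x - 3)³: c_1 = m_1/2 = 43/5, d_1 = (m_2 - m_1)/(6h_1) = -16/3, b_1 = Δ_1 - h_1(2m_1 + m_2)/6 = 56/15.

8.6000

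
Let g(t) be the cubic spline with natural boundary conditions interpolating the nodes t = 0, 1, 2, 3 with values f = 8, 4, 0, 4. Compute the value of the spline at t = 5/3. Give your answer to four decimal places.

Write m_i for g''(x_i). With h_i = 1, 1, 1 and divided differences Δ_i = -4, -4, 4, the continuity of g' gives the tridiagonal system
  1·m_0 + 4·m_1 + 1·m_2 = 6(Δ_1 - Δ_0) = 0
  1·m_1 + 4·m_2 + 1·m_3 = 6(Δ_2 - Δ_1) = 48
Natural end conditions: m_0 = m_3 = 0.
Hence m_0 = 0, m_1 = -16/5, m_2 = 64/5, m_3 = 0.
On [1, 2], g(t) = 4 - 76/15·(t - 1) - 8/5·(t - 1)² + 8/3·(t - 1)³.
With (t - 1) = 2/3: g(5/3) = 284/405.

0.7012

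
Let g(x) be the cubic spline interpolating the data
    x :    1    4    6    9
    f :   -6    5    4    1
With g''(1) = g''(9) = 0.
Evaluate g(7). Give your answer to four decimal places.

Let σ_i = g''(x_i). Step sizes h_i = 3, 2, 3; slopes of the chords Δ_i = (y_(i+1) - y_i)/h_i = 11/3, -1/2, -1.
  3·σ_0 + 10·σ_1 + 2·σ_2 = 6(Δ_1 - Δ_0) = -25
  2·σ_1 + 10·σ_2 + 3·σ_3 = 6(Δ_2 - Δ_1) = -3
Natural end conditions: σ_0 = σ_3 = 0.
Forward elimination and back-substitution give σ_0 = 0, σ_1 = -61/24, σ_2 = 5/24, σ_3 = 0.
On [6, 9], g(x) = 4 - 29/24·(x - 6) + 5/48·(x - 6)² - 5/432·(x - 6)³.
With (x - 6) = 1: g(7) = 623/216.

2.8843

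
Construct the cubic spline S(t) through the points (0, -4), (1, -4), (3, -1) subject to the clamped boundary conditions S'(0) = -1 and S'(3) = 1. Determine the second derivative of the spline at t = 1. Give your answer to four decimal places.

1.6667

Write M_i for S''(x_i). With h_i = 1, 2 and divided differences Δ_i = 0, 3/2, the continuity of S' gives the tridiagonal system
  1·M_0 + 6·M_1 + 2·M_2 = 6(Δ_1 - Δ_0) = 9
Clamped end conditions give two more equations: 2h_0·M_0 + h_0·M_1 = 6(Δ_0 - S'(0)) = 6 and h_1·M_1 + 2h_1·M_2 = 6(S'(3) - Δ_1) = -3.
Solving: M_0 = 13/6, M_1 = 5/3, M_2 = -19/12.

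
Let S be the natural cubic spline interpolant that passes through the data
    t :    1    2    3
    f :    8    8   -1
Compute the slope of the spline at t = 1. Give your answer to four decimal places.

With M_i denoting the second derivative at x_i, h_i = 1, 1, and Δ_i = (y_(i+1) − y_i)/h_i = 0, -9:
  1·M_0 + 4·M_1 + 1·M_2 = 6(Δ_1 - Δ_0) = -54
Natural end conditions: M_0 = M_2 = 0.
Hence M_0 = 0, M_1 = -27/2, M_2 = 0.
On [1, 2], S'(t) = b_0 + 2c_0·(t - 1) + 3d_0·(t - 1)² with b_0 = Δ_0 - h_0(2M_0 + M_1)/6 = 9/4, c_0 = M_0/2 = 0, d_0 = (M_1 - M_0)/(6h_0) = -9/4. So S'(1) = 9/4.

2.2500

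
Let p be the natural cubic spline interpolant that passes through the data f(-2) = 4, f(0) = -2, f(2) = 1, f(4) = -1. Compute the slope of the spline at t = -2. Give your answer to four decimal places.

-4.3667

Let m_i = p''(x_i). Step sizes h_i = 2, 2, 2; slopes of the chords Δ_i = (y_(i+1) - y_i)/h_i = -3, 3/2, -1.
  2·m_0 + 8·m_1 + 2·m_2 = 6(Δ_1 - Δ_0) = 27
  2·m_1 + 8·m_2 + 2·m_3 = 6(Δ_2 - Δ_1) = -15
Natural end conditions: m_0 = m_3 = 0.
Solving: m_0 = 0, m_1 = 41/10, m_2 = -29/10, m_3 = 0.
On [-2, 0], p'(t) = b_0 + 2c_0·(t + 2) + 3d_0·(t + 2)² with b_0 = Δ_0 - h_0(2m_0 + m_1)/6 = -131/30, c_0 = m_0/2 = 0, d_0 = (m_1 - m_0)/(6h_0) = 41/120. So p'(-2) = -131/30.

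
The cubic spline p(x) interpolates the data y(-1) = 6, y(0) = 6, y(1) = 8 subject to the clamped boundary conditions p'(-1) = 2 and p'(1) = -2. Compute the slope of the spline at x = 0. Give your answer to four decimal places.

Put m_i = p'' at the i-th knot. Here h = (1, 1) and Δ = (0, 2), so the interior equations h_(i-1)·m_(i-1) + 2(h_(i-1)+h_i)·m_i + h_i·m_(i+1) = 6(Δ_i − Δ_(i-1)) read
  1·m_0 + 4·m_1 + 1·m_2 = 6(Δ_1 - Δ_0) = 12
Clamped end conditions give two more equations: 2h_0·m_0 + h_0·m_1 = 6(Δ_0 - p'(-1)) = -12 and h_1·m_1 + 2h_1·m_2 = 6(p'(1) - Δ_1) = -24.
Solving: m_0 = -11, m_1 = 10, m_2 = -17.
On [0, 1], p'(x) = b_1 + 2c_1·x + 3d_1·x² with b_1 = Δ_1 - h_1(2m_1 + m_2)/6 = 3/2, c_1 = m_1/2 = 5, d_1 = (m_2 - m_1)/(6h_1) = -9/2. So p'(0) = 3/2.

1.5000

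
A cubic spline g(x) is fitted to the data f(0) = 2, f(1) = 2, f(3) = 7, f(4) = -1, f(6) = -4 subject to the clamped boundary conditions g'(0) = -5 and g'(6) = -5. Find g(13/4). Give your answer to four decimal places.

Put M_i = g'' at the i-th knot. Here h = (1, 2, 1, 2) and Δ = (0, 5/2, -8, -3/2), so the interior equations h_(i-1)·M_(i-1) + 2(h_(i-1)+h_i)·M_i + h_i·M_(i+1) = 6(Δ_i − Δ_(i-1)) read
  1·M_0 + 6·M_1 + 2·M_2 = 6(Δ_1 - Δ_0) = 15
  2·M_1 + 6·M_2 + 1·M_3 = 6(Δ_2 - Δ_1) = -63
  1·M_2 + 6·M_3 + 2·M_4 = 6(Δ_3 - Δ_2) = 39
Clamped end conditions give two more equations: 2h_0·M_0 + h_0·M_1 = 6(Δ_0 - g'(0)) = 30 and h_3·M_3 + 2h_3·M_4 = 6(g'(6) - Δ_3) = -21.
Solving: M_0 = 384/31, M_1 = 162/31, M_2 = -891/62, M_3 = 396/31, M_4 = -1443/124.
On [3, 4], g(x) = 7 - 331/62·(x - 3) - 891/124·(x - 3)² + 561/124·(x - 3)³.
With (x - 3) = 1/4: g(13/4) = 41957/7936.

5.2869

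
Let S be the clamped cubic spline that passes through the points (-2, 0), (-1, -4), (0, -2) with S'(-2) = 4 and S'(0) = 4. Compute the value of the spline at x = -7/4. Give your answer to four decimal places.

Write M_i for S''(x_i). With h_i = 1, 1 and divided differences Δ_i = -4, 2, the continuity of S' gives the tridiagonal system
  1·M_0 + 4·M_1 + 1·M_2 = 6(Δ_1 - Δ_0) = 36
Clamped end conditions give two more equations: 2h_0·M_0 + h_0·M_1 = 6(Δ_0 - S'(-2)) = -48 and h_1·M_1 + 2h_1·M_2 = 6(S'(0) - Δ_1) = 12.
Solving: M_0 = -33, M_1 = 18, M_2 = -3.
On [-2, -1], S(x) = 0 + 4·(x + 2) - 33/2·(x + 2)² + 17/2·(x + 2)³.
With (x + 2) = 1/4: S(-7/4) = 13/128.

0.1016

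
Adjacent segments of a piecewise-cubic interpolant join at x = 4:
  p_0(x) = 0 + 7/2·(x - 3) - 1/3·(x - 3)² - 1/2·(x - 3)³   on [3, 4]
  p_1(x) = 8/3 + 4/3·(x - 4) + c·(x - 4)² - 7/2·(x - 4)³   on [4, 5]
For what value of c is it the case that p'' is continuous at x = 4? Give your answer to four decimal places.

-1.8333

p_0''(x) = -2/3 - 3·(x - 3), so p_0''(4) = -11/3. On the right, p_1''(4) = 2c, so c = -11/6.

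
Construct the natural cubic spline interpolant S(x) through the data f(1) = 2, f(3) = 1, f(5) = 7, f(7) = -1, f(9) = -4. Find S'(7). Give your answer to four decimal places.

With σ_i denoting the second derivative at x_i, h_i = 2, 2, 2, 2, and Δ_i = (y_(i+1) − y_i)/h_i = -1/2, 3, -4, -3/2:
  2·σ_0 + 8·σ_1 + 2·σ_2 = 6(Δ_1 - Δ_0) = 21
  2·σ_1 + 8·σ_2 + 2·σ_3 = 6(Δ_2 - Δ_1) = -42
  2·σ_2 + 8·σ_3 + 2·σ_4 = 6(Δ_3 - Δ_2) = 15
Natural end conditions: σ_0 = σ_4 = 0.
Forward elimination and back-substitution give σ_0 = 0, σ_1 = 249/56, σ_2 = -51/7, σ_3 = 207/56, σ_4 = 0.
On [7, 9], S'(x) = b_3 + 2c_3·(x - 7) + 3d_3·(x - 7)² with b_3 = Δ_3 - h_3(2σ_3 + σ_4)/6 = -111/28, c_3 = σ_3/2 = 207/112, d_3 = (σ_4 - σ_3)/(6h_3) = -69/224. So S'(7) = -111/28.

-3.9643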